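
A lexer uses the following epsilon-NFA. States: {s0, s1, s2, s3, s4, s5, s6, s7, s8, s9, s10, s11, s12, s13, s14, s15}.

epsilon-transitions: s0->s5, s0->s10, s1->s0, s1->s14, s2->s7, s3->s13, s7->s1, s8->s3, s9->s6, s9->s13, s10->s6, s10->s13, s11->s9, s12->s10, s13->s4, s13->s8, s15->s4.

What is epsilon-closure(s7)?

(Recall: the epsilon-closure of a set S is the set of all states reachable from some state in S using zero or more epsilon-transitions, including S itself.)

Start with {s7}.
From s7 via epsilon: add s1.
From s1 via epsilon: add s0, s14.
From s0 via epsilon: add s5, s10.
From s10 via epsilon: add s6, s13.
From s13 via epsilon: add s4, s8.
From s8 via epsilon: add s3.
No new states can be added; the closed set is {s0, s1, s3, s4, s5, s6, s7, s8, s10, s13, s14}.

{s0, s1, s3, s4, s5, s6, s7, s8, s10, s13, s14}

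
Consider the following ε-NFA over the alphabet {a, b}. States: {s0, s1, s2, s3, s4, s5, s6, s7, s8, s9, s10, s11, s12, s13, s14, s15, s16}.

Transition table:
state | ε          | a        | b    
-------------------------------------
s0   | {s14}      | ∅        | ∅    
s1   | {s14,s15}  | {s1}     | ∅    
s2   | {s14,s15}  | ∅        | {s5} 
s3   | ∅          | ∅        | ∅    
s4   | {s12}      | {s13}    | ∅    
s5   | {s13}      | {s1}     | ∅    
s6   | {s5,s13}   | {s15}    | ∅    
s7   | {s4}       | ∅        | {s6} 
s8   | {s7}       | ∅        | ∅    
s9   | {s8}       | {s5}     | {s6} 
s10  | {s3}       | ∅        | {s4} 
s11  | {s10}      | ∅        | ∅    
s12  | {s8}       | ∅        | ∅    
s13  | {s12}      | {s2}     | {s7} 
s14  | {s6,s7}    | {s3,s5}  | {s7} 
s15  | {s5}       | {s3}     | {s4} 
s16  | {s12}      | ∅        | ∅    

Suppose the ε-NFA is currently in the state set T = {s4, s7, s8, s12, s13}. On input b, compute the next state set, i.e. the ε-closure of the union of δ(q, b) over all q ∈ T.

s7 on b → {s6}.
s13 on b → {s7}.
No b-transition from s4, s8, s12.
Union after reading b: {s6, s7}.
Now take the ε-closure:
From s6 via ε: add s5, s13.
From s7 via ε: add s4.
From s4 via ε: add s12.
From s12 via ε: add s8.
No new states can be added; the closed set is {s4, s5, s6, s7, s8, s12, s13}.

{s4, s5, s6, s7, s8, s12, s13}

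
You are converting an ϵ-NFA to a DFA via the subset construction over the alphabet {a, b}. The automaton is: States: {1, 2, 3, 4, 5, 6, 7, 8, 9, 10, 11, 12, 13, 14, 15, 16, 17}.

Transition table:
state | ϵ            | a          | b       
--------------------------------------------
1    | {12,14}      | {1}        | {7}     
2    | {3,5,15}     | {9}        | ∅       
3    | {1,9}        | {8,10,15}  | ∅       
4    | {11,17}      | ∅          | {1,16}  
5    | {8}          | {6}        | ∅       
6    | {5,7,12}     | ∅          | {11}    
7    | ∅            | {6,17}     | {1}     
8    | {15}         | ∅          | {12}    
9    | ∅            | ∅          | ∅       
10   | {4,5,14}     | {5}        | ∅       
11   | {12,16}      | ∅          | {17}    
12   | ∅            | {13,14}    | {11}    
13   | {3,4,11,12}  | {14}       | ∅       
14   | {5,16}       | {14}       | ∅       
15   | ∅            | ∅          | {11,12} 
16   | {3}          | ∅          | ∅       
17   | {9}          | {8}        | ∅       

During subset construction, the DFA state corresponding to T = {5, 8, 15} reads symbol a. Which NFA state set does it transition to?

5 on a → {6}.
No a-transition from 8, 15.
Union after reading a: {6}.
Now take the ϵ-closure:
From 6 via ϵ: add 5, 7, 12.
From 5 via ϵ: add 8.
From 8 via ϵ: add 15.
No new states can be added; the closed set is {5, 6, 7, 8, 12, 15}.

{5, 6, 7, 8, 12, 15}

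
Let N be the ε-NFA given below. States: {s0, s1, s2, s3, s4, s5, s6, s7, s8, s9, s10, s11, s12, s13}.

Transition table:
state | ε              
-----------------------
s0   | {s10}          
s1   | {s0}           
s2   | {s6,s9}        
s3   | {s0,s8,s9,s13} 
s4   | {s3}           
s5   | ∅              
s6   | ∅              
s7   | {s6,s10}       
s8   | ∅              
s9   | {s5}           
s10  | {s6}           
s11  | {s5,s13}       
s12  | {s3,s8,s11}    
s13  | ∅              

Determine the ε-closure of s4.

Start with {s4}.
From s4 via ε: add s3.
From s3 via ε: add s0, s8, s9, s13.
From s0 via ε: add s10.
From s9 via ε: add s5.
From s10 via ε: add s6.
No new states can be added; the closed set is {s0, s3, s4, s5, s6, s8, s9, s10, s13}.

{s0, s3, s4, s5, s6, s8, s9, s10, s13}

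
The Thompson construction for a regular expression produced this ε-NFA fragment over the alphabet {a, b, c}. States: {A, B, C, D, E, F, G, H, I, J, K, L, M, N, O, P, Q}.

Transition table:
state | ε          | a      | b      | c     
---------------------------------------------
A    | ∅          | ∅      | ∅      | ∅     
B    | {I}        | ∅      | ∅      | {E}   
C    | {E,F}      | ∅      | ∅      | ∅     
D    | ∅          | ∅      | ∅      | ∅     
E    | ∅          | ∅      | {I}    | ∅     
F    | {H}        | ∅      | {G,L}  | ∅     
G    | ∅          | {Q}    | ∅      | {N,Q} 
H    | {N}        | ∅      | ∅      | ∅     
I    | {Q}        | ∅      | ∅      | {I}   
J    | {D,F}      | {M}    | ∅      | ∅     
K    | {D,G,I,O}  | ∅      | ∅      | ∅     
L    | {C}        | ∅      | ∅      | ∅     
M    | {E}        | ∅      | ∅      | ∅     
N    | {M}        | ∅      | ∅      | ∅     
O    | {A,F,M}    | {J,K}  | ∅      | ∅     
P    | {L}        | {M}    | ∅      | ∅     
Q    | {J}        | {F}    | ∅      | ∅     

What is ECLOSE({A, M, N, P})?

Start with {A, M, N, P}.
From M via ε: add E.
From P via ε: add L.
From L via ε: add C.
From C via ε: add F.
From F via ε: add H.
No new states can be added; the closed set is {A, C, E, F, H, L, M, N, P}.

{A, C, E, F, H, L, M, N, P}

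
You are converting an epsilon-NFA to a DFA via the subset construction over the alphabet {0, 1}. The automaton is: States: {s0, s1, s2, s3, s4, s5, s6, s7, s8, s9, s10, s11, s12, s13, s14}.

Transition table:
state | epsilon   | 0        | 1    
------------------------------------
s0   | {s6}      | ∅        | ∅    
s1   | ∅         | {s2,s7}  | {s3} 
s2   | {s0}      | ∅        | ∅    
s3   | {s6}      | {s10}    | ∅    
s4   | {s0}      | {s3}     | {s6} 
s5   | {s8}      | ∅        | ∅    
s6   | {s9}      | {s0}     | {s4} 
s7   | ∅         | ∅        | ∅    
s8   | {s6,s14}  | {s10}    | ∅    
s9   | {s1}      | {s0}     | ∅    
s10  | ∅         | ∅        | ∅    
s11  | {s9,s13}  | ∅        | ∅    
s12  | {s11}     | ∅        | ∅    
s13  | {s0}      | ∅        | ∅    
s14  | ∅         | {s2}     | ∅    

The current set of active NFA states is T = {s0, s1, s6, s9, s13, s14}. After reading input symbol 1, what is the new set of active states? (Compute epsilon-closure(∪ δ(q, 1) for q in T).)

s1 on 1 → {s3}.
s6 on 1 → {s4}.
No 1-transition from s0, s9, s13, s14.
Union after reading 1: {s3, s4}.
Now take the epsilon-closure:
From s3 via epsilon: add s6.
From s4 via epsilon: add s0.
From s6 via epsilon: add s9.
From s9 via epsilon: add s1.
No new states can be added; the closed set is {s0, s1, s3, s4, s6, s9}.

{s0, s1, s3, s4, s6, s9}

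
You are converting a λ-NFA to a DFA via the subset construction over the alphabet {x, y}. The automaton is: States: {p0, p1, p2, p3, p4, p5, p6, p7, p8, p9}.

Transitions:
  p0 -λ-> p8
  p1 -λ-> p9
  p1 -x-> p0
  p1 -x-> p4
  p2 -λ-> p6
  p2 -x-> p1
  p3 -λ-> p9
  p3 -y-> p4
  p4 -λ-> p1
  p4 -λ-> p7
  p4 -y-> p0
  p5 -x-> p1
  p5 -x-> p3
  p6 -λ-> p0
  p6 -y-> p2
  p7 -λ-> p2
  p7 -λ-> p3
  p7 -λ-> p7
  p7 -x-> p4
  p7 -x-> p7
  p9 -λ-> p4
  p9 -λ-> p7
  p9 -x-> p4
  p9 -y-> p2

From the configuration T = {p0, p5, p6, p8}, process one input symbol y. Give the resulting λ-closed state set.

{p0, p2, p6, p8}

p6 on y → {p2}.
No y-transition from p0, p5, p8.
Union after reading y: {p2}.
Now take the λ-closure:
From p2 via λ: add p6.
From p6 via λ: add p0.
From p0 via λ: add p8.
No new states can be added; the closed set is {p0, p2, p6, p8}.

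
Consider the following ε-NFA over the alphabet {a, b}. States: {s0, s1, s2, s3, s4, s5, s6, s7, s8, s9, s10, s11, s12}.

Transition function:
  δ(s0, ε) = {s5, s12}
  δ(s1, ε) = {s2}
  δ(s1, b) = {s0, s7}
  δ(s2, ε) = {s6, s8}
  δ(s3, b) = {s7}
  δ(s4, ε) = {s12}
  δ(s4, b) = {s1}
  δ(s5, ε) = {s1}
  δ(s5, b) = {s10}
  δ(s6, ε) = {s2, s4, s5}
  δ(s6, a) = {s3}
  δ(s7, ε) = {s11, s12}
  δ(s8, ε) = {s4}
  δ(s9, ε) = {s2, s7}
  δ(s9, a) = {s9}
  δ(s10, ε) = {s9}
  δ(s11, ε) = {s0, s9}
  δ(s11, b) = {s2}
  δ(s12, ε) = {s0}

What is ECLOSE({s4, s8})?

Start with {s4, s8}.
From s4 via ε: add s12.
From s12 via ε: add s0.
From s0 via ε: add s5.
From s5 via ε: add s1.
From s1 via ε: add s2.
From s2 via ε: add s6.
No new states can be added; the closed set is {s0, s1, s2, s4, s5, s6, s8, s12}.

{s0, s1, s2, s4, s5, s6, s8, s12}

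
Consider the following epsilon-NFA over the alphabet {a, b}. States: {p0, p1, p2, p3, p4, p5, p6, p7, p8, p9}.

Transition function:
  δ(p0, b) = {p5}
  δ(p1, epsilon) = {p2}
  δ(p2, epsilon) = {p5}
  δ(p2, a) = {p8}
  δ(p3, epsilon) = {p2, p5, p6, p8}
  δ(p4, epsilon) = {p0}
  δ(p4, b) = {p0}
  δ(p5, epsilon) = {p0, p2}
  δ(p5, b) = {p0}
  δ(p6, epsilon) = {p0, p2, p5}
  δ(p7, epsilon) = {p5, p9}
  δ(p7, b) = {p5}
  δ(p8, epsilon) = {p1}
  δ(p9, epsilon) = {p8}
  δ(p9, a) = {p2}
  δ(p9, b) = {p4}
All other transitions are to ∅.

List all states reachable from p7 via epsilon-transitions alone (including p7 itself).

{p0, p1, p2, p5, p7, p8, p9}

Start with {p7}.
From p7 via epsilon: add p5, p9.
From p5 via epsilon: add p0, p2.
From p9 via epsilon: add p8.
From p8 via epsilon: add p1.
No new states can be added; the closed set is {p0, p1, p2, p5, p7, p8, p9}.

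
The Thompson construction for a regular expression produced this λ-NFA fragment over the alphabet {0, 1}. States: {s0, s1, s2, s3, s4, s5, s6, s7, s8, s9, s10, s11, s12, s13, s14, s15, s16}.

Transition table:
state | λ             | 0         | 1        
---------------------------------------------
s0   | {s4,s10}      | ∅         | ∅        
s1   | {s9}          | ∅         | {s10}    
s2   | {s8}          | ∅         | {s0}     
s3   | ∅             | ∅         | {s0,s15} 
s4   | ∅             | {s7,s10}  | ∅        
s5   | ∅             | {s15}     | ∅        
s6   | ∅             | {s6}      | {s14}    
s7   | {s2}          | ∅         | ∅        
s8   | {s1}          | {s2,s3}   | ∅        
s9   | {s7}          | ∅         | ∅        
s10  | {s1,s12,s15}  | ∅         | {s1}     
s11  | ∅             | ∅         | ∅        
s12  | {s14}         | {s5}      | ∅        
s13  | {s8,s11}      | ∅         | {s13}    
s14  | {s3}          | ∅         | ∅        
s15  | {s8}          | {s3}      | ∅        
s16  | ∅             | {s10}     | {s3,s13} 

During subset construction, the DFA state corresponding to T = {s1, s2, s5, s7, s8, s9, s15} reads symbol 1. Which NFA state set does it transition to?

{s0, s1, s2, s3, s4, s7, s8, s9, s10, s12, s14, s15}

s1 on 1 → {s10}.
s2 on 1 → {s0}.
No 1-transition from s5, s7, s8, s9, s15.
Union after reading 1: {s0, s10}.
Now take the λ-closure:
From s0 via λ: add s4.
From s10 via λ: add s1, s12, s15.
From s1 via λ: add s9.
From s12 via λ: add s14.
From s15 via λ: add s8.
From s9 via λ: add s7.
From s14 via λ: add s3.
From s7 via λ: add s2.
No new states can be added; the closed set is {s0, s1, s2, s3, s4, s7, s8, s9, s10, s12, s14, s15}.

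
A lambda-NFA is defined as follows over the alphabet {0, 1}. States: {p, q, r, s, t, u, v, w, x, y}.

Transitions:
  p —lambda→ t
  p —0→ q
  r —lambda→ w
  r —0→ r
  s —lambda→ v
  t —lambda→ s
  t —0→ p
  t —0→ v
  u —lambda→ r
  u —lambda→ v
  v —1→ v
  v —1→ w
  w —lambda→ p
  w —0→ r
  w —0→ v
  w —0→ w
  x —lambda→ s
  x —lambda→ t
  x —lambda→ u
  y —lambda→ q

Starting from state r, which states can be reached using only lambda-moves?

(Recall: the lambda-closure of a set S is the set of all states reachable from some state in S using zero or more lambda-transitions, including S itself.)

Start with {r}.
From r via lambda: add w.
From w via lambda: add p.
From p via lambda: add t.
From t via lambda: add s.
From s via lambda: add v.
No new states can be added; the closed set is {p, r, s, t, v, w}.

{p, r, s, t, v, w}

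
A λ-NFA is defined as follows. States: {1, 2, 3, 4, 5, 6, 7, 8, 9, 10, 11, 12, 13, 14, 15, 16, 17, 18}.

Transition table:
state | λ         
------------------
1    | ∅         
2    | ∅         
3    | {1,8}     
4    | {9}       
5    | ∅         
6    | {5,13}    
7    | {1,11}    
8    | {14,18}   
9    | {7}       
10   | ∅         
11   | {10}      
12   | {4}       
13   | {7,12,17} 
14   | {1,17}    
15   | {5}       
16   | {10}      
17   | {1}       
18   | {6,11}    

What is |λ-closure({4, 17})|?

Start with {4, 17}.
From 4 via λ: add 9.
From 17 via λ: add 1.
From 9 via λ: add 7.
From 7 via λ: add 11.
From 11 via λ: add 10.
λ-closure = {1, 4, 7, 9, 10, 11, 17}, which has 7 states.

7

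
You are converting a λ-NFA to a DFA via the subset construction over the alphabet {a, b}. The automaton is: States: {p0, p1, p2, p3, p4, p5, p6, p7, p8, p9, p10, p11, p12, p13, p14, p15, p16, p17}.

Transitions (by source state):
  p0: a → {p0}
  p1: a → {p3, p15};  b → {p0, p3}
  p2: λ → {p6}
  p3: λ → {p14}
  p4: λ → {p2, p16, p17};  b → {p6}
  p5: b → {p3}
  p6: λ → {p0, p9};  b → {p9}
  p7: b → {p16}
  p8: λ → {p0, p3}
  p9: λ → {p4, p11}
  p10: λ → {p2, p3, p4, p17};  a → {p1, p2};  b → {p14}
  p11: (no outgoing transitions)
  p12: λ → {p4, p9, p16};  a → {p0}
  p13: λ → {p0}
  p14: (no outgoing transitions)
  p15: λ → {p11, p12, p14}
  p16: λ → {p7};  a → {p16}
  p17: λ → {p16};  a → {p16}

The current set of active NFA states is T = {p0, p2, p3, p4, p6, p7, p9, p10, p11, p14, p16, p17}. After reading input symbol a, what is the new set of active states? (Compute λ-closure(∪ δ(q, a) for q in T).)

p0 on a → {p0}.
p10 on a → {p1, p2}.
p16 on a → {p16}.
p17 on a → {p16}.
No a-transition from p2, p3, p4, p6, p7, p9, p11, p14.
Union after reading a: {p0, p1, p2, p16}.
Now take the λ-closure:
From p2 via λ: add p6.
From p16 via λ: add p7.
From p6 via λ: add p9.
From p9 via λ: add p4, p11.
From p4 via λ: add p17.
No new states can be added; the closed set is {p0, p1, p2, p4, p6, p7, p9, p11, p16, p17}.

{p0, p1, p2, p4, p6, p7, p9, p11, p16, p17}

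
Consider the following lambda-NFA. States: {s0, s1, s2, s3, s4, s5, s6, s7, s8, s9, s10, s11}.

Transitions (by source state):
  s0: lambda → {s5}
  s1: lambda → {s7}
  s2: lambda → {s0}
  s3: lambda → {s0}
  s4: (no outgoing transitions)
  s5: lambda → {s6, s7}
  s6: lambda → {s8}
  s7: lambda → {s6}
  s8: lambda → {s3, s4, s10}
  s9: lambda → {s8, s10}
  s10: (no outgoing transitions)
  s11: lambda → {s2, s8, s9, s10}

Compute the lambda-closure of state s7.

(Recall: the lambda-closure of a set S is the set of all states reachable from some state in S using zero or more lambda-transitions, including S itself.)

{s0, s3, s4, s5, s6, s7, s8, s10}

Start with {s7}.
From s7 via lambda: add s6.
From s6 via lambda: add s8.
From s8 via lambda: add s3, s4, s10.
From s3 via lambda: add s0.
From s0 via lambda: add s5.
No new states can be added; the closed set is {s0, s3, s4, s5, s6, s7, s8, s10}.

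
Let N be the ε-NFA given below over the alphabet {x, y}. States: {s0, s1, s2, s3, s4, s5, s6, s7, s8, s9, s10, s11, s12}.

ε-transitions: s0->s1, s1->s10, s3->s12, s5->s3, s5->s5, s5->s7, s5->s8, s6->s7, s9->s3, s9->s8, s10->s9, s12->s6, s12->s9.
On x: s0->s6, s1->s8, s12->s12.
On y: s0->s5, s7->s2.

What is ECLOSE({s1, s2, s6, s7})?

{s1, s2, s3, s6, s7, s8, s9, s10, s12}

Start with {s1, s2, s6, s7}.
From s1 via ε: add s10.
From s10 via ε: add s9.
From s9 via ε: add s3, s8.
From s3 via ε: add s12.
No new states can be added; the closed set is {s1, s2, s3, s6, s7, s8, s9, s10, s12}.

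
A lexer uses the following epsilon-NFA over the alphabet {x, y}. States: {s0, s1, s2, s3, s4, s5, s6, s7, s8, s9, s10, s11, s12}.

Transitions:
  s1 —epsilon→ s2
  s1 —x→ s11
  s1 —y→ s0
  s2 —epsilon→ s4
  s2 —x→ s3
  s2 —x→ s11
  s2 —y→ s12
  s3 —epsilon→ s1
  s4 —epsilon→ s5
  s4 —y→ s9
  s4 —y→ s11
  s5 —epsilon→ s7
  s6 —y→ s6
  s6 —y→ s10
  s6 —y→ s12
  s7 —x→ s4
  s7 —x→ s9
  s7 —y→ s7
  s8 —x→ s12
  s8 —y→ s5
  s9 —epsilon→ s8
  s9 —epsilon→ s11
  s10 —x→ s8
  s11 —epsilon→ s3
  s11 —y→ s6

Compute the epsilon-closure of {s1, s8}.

Start with {s1, s8}.
From s1 via epsilon: add s2.
From s2 via epsilon: add s4.
From s4 via epsilon: add s5.
From s5 via epsilon: add s7.
No new states can be added; the closed set is {s1, s2, s4, s5, s7, s8}.

{s1, s2, s4, s5, s7, s8}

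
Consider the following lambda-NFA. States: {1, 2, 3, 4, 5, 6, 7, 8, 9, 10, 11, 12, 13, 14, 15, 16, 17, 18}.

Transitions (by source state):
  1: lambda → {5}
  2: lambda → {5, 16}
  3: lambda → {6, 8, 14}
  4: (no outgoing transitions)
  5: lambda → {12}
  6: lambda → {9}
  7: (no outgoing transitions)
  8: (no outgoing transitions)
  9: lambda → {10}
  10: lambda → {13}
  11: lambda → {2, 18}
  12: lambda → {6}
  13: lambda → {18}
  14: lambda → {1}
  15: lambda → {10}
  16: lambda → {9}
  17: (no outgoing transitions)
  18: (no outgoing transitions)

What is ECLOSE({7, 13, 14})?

{1, 5, 6, 7, 9, 10, 12, 13, 14, 18}

Start with {7, 13, 14}.
From 13 via lambda: add 18.
From 14 via lambda: add 1.
From 1 via lambda: add 5.
From 5 via lambda: add 12.
From 12 via lambda: add 6.
From 6 via lambda: add 9.
From 9 via lambda: add 10.
No new states can be added; the closed set is {1, 5, 6, 7, 9, 10, 12, 13, 14, 18}.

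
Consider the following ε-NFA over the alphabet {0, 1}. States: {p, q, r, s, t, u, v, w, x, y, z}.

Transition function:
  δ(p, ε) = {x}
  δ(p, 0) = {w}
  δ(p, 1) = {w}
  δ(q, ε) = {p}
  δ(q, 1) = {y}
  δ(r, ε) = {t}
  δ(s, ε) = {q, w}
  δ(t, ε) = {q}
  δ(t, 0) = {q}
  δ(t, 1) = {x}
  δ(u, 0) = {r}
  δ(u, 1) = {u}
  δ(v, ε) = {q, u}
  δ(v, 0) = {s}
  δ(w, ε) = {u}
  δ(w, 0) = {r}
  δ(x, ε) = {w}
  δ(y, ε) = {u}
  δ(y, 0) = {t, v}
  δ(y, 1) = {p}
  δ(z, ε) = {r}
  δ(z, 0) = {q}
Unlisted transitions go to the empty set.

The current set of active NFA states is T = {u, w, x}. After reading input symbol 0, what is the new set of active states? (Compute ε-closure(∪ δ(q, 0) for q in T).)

{p, q, r, t, u, w, x}

u on 0 → {r}.
w on 0 → {r}.
No 0-transition from x.
Union after reading 0: {r}.
Now take the ε-closure:
From r via ε: add t.
From t via ε: add q.
From q via ε: add p.
From p via ε: add x.
From x via ε: add w.
From w via ε: add u.
No new states can be added; the closed set is {p, q, r, t, u, w, x}.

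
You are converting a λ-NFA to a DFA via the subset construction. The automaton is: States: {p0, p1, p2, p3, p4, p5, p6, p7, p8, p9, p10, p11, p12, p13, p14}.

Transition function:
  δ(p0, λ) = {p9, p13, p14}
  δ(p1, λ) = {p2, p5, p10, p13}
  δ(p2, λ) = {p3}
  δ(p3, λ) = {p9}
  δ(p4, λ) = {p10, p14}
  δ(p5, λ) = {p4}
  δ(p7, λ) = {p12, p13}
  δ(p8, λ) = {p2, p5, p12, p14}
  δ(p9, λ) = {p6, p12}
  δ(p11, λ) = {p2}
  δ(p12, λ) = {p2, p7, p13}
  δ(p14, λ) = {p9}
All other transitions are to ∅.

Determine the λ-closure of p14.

{p2, p3, p6, p7, p9, p12, p13, p14}

Start with {p14}.
From p14 via λ: add p9.
From p9 via λ: add p6, p12.
From p12 via λ: add p2, p7, p13.
From p2 via λ: add p3.
No new states can be added; the closed set is {p2, p3, p6, p7, p9, p12, p13, p14}.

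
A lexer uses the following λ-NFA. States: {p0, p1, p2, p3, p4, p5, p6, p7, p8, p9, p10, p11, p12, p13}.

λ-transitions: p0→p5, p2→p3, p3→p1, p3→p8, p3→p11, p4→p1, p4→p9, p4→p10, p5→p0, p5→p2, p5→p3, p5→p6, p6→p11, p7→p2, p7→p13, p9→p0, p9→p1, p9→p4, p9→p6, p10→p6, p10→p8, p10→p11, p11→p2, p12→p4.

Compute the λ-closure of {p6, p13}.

Start with {p6, p13}.
From p6 via λ: add p11.
From p11 via λ: add p2.
From p2 via λ: add p3.
From p3 via λ: add p1, p8.
No new states can be added; the closed set is {p1, p2, p3, p6, p8, p11, p13}.

{p1, p2, p3, p6, p8, p11, p13}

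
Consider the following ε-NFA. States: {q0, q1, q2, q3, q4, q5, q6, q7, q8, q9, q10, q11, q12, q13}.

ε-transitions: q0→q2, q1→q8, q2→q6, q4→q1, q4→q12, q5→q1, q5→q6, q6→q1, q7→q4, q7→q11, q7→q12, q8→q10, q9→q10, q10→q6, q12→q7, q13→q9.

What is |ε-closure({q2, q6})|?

5

Start with {q2, q6}.
From q6 via ε: add q1.
From q1 via ε: add q8.
From q8 via ε: add q10.
ε-closure = {q1, q2, q6, q8, q10}, which has 5 states.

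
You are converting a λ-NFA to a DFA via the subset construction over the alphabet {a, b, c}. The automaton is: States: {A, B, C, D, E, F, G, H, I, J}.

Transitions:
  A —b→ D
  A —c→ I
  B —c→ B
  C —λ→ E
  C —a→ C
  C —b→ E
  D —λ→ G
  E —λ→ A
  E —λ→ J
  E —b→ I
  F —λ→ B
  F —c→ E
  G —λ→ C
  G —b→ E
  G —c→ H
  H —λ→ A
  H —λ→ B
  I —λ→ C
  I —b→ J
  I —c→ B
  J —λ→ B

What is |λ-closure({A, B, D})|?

7

Start with {A, B, D}.
From D via λ: add G.
From G via λ: add C.
From C via λ: add E.
From E via λ: add J.
λ-closure = {A, B, C, D, E, G, J}, which has 7 states.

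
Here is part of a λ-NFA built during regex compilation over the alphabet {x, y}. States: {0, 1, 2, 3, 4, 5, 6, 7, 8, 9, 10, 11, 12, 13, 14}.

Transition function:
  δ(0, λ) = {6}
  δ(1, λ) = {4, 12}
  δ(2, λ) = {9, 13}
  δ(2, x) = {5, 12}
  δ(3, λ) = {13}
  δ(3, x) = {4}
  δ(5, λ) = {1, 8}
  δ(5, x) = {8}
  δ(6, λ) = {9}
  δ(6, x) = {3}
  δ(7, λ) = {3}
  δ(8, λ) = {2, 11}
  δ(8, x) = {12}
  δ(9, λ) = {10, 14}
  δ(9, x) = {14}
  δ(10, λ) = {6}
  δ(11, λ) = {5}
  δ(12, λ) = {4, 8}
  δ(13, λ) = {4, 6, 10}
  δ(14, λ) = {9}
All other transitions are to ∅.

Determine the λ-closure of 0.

Start with {0}.
From 0 via λ: add 6.
From 6 via λ: add 9.
From 9 via λ: add 10, 14.
No new states can be added; the closed set is {0, 6, 9, 10, 14}.

{0, 6, 9, 10, 14}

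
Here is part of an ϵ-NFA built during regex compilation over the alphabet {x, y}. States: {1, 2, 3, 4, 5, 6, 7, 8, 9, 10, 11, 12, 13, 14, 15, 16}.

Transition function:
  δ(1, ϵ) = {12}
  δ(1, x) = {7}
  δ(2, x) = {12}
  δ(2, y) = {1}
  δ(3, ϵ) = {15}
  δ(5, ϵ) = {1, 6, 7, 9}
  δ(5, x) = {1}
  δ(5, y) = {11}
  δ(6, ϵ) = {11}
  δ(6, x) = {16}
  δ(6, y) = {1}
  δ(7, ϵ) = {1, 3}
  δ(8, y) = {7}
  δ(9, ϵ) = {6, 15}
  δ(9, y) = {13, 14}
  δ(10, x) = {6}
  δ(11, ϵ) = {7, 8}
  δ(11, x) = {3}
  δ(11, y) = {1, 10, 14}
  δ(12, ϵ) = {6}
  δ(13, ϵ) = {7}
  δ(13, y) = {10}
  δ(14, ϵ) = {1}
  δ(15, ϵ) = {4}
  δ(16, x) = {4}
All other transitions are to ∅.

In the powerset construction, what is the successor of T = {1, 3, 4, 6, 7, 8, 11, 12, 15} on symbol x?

1 on x → {7}.
6 on x → {16}.
11 on x → {3}.
No x-transition from 3, 4, 7, 8, 12, 15.
Union after reading x: {3, 7, 16}.
Now take the ϵ-closure:
From 3 via ϵ: add 15.
From 7 via ϵ: add 1.
From 1 via ϵ: add 12.
From 15 via ϵ: add 4.
From 12 via ϵ: add 6.
From 6 via ϵ: add 11.
From 11 via ϵ: add 8.
No new states can be added; the closed set is {1, 3, 4, 6, 7, 8, 11, 12, 15, 16}.

{1, 3, 4, 6, 7, 8, 11, 12, 15, 16}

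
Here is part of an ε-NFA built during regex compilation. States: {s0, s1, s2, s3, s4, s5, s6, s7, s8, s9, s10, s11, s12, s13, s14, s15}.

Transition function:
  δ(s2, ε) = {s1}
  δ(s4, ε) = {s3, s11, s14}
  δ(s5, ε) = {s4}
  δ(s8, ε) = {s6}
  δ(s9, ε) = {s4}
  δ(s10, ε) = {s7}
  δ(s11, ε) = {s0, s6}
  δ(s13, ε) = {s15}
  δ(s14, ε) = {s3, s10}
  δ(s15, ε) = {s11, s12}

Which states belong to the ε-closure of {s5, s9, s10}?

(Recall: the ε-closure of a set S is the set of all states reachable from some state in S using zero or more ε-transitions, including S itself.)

{s0, s3, s4, s5, s6, s7, s9, s10, s11, s14}

Start with {s5, s9, s10}.
From s5 via ε: add s4.
From s10 via ε: add s7.
From s4 via ε: add s3, s11, s14.
From s11 via ε: add s0, s6.
No new states can be added; the closed set is {s0, s3, s4, s5, s6, s7, s9, s10, s11, s14}.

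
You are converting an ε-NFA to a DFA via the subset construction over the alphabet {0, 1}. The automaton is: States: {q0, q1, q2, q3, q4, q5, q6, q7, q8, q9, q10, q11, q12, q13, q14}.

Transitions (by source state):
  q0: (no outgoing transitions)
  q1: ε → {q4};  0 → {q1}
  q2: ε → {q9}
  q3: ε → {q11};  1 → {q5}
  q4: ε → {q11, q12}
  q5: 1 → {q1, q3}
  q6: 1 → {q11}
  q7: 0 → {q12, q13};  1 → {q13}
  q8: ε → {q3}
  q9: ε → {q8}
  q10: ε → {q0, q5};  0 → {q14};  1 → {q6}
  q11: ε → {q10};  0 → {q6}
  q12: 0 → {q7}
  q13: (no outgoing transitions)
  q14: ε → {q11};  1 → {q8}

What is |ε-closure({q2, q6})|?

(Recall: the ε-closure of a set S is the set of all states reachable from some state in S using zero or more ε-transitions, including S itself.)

9

Start with {q2, q6}.
From q2 via ε: add q9.
From q9 via ε: add q8.
From q8 via ε: add q3.
From q3 via ε: add q11.
From q11 via ε: add q10.
From q10 via ε: add q0, q5.
ε-closure = {q0, q2, q3, q5, q6, q8, q9, q10, q11}, which has 9 states.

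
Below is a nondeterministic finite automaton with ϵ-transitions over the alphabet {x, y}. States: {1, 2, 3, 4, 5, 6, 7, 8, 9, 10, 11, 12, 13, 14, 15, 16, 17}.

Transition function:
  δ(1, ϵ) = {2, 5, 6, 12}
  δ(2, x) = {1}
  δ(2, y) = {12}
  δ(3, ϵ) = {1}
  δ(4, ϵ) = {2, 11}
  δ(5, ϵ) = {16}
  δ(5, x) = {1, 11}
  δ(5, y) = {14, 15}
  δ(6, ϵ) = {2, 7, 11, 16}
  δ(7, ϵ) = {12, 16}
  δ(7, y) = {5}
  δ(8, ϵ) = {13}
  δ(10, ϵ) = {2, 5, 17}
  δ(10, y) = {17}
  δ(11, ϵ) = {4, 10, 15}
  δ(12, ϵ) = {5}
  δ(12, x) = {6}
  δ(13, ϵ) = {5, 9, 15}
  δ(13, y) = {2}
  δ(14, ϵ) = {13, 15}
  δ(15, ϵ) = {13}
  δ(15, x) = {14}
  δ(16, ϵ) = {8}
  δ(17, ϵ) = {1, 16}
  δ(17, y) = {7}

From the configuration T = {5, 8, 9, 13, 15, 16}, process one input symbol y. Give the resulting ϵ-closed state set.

{2, 5, 8, 9, 13, 14, 15, 16}

5 on y → {14, 15}.
13 on y → {2}.
No y-transition from 8, 9, 15, 16.
Union after reading y: {2, 14, 15}.
Now take the ϵ-closure:
From 14 via ϵ: add 13.
From 13 via ϵ: add 5, 9.
From 5 via ϵ: add 16.
From 16 via ϵ: add 8.
No new states can be added; the closed set is {2, 5, 8, 9, 13, 14, 15, 16}.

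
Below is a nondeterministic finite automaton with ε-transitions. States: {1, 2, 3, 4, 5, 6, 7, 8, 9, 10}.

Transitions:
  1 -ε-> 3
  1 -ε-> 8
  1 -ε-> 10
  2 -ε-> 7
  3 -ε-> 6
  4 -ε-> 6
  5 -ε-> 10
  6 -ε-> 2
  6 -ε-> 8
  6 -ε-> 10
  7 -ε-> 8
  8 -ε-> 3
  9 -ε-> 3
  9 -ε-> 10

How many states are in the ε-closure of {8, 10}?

Start with {8, 10}.
From 8 via ε: add 3.
From 3 via ε: add 6.
From 6 via ε: add 2.
From 2 via ε: add 7.
ε-closure = {2, 3, 6, 7, 8, 10}, which has 6 states.

6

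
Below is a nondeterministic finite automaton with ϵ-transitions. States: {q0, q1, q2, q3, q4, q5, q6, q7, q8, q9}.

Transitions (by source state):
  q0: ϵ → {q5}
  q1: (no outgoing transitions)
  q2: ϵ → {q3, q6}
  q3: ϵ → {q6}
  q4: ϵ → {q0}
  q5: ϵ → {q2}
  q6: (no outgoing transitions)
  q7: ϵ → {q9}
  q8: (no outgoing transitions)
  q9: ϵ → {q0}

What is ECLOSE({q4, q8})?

{q0, q2, q3, q4, q5, q6, q8}

Start with {q4, q8}.
From q4 via ϵ: add q0.
From q0 via ϵ: add q5.
From q5 via ϵ: add q2.
From q2 via ϵ: add q3, q6.
No new states can be added; the closed set is {q0, q2, q3, q4, q5, q6, q8}.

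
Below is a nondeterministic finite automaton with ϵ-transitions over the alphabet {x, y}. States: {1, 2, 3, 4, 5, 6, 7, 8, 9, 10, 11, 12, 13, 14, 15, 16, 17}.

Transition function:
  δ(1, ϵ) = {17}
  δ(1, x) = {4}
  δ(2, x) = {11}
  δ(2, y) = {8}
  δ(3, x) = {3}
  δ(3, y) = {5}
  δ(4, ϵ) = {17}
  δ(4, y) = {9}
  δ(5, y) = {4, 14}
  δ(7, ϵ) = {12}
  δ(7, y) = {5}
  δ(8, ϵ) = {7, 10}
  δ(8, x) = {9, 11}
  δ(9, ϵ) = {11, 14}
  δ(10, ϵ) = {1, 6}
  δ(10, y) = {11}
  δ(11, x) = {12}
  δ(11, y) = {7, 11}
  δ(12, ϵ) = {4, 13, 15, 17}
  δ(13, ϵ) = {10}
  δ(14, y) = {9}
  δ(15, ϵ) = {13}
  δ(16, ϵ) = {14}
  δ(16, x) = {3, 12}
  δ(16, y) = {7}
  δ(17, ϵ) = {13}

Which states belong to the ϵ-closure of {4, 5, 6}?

Start with {4, 5, 6}.
From 4 via ϵ: add 17.
From 17 via ϵ: add 13.
From 13 via ϵ: add 10.
From 10 via ϵ: add 1.
No new states can be added; the closed set is {1, 4, 5, 6, 10, 13, 17}.

{1, 4, 5, 6, 10, 13, 17}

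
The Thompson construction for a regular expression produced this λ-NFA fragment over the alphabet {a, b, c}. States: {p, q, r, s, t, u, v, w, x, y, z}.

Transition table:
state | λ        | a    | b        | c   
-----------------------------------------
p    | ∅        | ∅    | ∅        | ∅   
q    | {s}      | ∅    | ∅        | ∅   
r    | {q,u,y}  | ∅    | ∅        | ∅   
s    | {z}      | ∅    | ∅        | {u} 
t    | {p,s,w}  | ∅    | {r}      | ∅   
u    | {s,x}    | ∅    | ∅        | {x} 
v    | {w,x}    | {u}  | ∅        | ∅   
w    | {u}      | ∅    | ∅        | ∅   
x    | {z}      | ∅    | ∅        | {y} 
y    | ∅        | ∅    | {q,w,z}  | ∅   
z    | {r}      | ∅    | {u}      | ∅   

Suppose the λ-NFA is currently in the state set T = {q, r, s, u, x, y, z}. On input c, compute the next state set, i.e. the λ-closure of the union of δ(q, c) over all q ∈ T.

{q, r, s, u, x, y, z}

s on c → {u}.
u on c → {x}.
x on c → {y}.
No c-transition from q, r, y, z.
Union after reading c: {u, x, y}.
Now take the λ-closure:
From u via λ: add s.
From x via λ: add z.
From z via λ: add r.
From r via λ: add q.
No new states can be added; the closed set is {q, r, s, u, x, y, z}.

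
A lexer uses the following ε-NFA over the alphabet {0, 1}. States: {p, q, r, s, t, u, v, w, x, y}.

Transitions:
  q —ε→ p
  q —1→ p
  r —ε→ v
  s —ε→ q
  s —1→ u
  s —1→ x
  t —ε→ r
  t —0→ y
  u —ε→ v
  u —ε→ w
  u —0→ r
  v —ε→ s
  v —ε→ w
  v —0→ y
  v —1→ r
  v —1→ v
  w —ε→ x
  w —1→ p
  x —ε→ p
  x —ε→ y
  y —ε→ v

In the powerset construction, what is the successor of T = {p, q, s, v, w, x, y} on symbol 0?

v on 0 → {y}.
No 0-transition from p, q, s, w, x, y.
Union after reading 0: {y}.
Now take the ε-closure:
From y via ε: add v.
From v via ε: add s, w.
From s via ε: add q.
From w via ε: add x.
From q via ε: add p.
No new states can be added; the closed set is {p, q, s, v, w, x, y}.

{p, q, s, v, w, x, y}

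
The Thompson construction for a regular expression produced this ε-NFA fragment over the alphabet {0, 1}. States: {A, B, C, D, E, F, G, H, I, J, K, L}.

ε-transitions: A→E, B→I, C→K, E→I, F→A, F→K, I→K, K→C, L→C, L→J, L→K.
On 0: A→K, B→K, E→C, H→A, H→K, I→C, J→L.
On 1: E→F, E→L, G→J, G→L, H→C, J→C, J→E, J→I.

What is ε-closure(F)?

{A, C, E, F, I, K}

Start with {F}.
From F via ε: add A, K.
From A via ε: add E.
From K via ε: add C.
From E via ε: add I.
No new states can be added; the closed set is {A, C, E, F, I, K}.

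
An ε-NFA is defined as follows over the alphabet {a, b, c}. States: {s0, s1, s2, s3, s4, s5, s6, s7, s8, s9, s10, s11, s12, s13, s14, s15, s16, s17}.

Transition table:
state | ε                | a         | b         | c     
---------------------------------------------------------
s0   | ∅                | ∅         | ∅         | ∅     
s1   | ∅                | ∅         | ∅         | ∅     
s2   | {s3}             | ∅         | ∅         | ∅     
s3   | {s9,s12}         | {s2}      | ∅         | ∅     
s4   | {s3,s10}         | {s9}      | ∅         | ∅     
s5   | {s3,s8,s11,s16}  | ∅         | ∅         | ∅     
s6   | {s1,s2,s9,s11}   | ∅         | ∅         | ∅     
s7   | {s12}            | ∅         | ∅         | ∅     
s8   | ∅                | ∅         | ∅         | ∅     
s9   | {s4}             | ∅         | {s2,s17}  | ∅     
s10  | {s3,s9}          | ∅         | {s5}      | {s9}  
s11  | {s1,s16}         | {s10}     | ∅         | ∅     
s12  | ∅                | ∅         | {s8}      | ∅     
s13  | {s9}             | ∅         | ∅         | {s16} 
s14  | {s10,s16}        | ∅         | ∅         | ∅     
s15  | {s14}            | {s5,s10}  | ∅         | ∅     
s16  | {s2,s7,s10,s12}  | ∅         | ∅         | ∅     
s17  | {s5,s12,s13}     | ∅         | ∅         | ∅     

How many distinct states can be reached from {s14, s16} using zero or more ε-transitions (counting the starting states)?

Start with {s14, s16}.
From s14 via ε: add s10.
From s16 via ε: add s2, s7, s12.
From s2 via ε: add s3.
From s10 via ε: add s9.
From s9 via ε: add s4.
ε-closure = {s2, s3, s4, s7, s9, s10, s12, s14, s16}, which has 9 states.

9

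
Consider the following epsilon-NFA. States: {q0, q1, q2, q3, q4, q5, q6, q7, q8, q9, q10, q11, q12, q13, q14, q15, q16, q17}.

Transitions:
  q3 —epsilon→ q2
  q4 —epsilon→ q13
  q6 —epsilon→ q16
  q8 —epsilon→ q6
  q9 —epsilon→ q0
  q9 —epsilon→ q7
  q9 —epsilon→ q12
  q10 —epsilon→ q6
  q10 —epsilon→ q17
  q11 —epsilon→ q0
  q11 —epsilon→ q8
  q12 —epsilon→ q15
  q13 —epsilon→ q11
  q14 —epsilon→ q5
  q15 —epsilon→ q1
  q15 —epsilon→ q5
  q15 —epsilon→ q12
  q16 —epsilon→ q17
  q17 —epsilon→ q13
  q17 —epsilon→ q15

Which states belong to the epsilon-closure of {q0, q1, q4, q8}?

Start with {q0, q1, q4, q8}.
From q4 via epsilon: add q13.
From q8 via epsilon: add q6.
From q6 via epsilon: add q16.
From q13 via epsilon: add q11.
From q16 via epsilon: add q17.
From q17 via epsilon: add q15.
From q15 via epsilon: add q5, q12.
No new states can be added; the closed set is {q0, q1, q4, q5, q6, q8, q11, q12, q13, q15, q16, q17}.

{q0, q1, q4, q5, q6, q8, q11, q12, q13, q15, q16, q17}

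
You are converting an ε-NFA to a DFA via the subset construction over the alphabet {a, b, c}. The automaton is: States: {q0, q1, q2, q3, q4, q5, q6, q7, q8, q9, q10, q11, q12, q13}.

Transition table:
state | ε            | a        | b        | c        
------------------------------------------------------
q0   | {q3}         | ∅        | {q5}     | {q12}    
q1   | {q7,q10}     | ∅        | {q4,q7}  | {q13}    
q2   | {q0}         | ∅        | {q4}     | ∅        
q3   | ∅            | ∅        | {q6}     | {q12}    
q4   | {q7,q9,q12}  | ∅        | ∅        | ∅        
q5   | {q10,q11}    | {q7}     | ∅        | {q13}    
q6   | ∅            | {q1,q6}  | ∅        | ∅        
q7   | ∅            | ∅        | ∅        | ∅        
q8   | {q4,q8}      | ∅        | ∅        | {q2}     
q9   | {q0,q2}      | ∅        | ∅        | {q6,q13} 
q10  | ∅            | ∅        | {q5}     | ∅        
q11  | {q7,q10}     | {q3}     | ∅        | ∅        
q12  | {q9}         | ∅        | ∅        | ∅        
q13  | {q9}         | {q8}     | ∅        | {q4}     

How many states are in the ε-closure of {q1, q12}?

8

Start with {q1, q12}.
From q1 via ε: add q7, q10.
From q12 via ε: add q9.
From q9 via ε: add q0, q2.
From q0 via ε: add q3.
ε-closure = {q0, q1, q2, q3, q7, q9, q10, q12}, which has 8 states.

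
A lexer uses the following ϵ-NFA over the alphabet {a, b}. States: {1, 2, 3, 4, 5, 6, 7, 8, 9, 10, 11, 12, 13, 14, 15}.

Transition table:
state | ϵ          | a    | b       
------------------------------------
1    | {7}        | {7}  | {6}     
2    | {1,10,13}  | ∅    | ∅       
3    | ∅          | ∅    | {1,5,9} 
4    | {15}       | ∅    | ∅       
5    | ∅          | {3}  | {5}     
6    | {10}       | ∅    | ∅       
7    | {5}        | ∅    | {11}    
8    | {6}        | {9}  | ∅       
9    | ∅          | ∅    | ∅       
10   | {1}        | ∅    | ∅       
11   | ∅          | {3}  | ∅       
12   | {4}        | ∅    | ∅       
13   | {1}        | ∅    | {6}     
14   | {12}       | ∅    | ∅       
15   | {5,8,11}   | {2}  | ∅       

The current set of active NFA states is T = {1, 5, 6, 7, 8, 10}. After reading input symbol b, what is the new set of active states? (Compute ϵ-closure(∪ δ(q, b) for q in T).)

1 on b → {6}.
5 on b → {5}.
7 on b → {11}.
No b-transition from 6, 8, 10.
Union after reading b: {5, 6, 11}.
Now take the ϵ-closure:
From 6 via ϵ: add 10.
From 10 via ϵ: add 1.
From 1 via ϵ: add 7.
No new states can be added; the closed set is {1, 5, 6, 7, 10, 11}.

{1, 5, 6, 7, 10, 11}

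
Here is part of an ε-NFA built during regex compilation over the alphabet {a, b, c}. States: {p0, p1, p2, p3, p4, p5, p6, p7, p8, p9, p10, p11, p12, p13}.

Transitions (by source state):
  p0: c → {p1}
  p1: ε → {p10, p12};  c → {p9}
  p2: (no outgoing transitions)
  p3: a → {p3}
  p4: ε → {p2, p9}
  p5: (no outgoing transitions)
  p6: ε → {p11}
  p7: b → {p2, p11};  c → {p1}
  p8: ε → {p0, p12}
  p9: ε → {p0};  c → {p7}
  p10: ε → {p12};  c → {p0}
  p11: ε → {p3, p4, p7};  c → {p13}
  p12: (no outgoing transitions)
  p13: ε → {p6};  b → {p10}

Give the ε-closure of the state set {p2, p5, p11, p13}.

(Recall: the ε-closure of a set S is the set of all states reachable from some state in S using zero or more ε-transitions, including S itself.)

Start with {p2, p5, p11, p13}.
From p11 via ε: add p3, p4, p7.
From p13 via ε: add p6.
From p4 via ε: add p9.
From p9 via ε: add p0.
No new states can be added; the closed set is {p0, p2, p3, p4, p5, p6, p7, p9, p11, p13}.

{p0, p2, p3, p4, p5, p6, p7, p9, p11, p13}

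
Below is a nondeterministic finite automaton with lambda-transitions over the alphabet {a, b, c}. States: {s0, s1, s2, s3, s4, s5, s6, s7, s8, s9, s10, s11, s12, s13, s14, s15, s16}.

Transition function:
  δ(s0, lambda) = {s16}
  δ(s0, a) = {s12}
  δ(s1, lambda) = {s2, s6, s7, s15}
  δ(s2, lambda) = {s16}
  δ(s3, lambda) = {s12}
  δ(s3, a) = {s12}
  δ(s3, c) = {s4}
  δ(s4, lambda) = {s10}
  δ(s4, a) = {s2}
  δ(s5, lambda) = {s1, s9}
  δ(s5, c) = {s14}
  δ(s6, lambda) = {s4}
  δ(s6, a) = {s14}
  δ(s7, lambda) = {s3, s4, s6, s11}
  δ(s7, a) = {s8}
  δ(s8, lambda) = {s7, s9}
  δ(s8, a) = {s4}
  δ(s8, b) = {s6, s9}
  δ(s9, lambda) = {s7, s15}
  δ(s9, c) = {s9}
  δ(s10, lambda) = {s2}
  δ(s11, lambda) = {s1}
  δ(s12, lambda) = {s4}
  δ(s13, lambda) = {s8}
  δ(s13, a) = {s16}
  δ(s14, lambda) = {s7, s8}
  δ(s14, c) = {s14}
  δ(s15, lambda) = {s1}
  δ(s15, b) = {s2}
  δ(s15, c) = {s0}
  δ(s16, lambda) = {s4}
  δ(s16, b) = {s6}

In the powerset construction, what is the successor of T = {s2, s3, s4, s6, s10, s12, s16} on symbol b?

{s2, s4, s6, s10, s16}

s16 on b → {s6}.
No b-transition from s2, s3, s4, s6, s10, s12.
Union after reading b: {s6}.
Now take the lambda-closure:
From s6 via lambda: add s4.
From s4 via lambda: add s10.
From s10 via lambda: add s2.
From s2 via lambda: add s16.
No new states can be added; the closed set is {s2, s4, s6, s10, s16}.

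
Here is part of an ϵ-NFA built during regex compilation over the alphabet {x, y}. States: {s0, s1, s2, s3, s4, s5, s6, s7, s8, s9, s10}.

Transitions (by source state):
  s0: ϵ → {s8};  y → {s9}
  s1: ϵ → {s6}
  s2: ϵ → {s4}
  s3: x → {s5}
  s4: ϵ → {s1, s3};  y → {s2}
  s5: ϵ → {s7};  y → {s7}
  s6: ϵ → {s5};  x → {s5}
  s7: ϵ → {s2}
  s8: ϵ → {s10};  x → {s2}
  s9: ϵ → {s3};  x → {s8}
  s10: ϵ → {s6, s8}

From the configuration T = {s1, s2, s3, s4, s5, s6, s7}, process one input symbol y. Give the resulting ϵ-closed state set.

s4 on y → {s2}.
s5 on y → {s7}.
No y-transition from s1, s2, s3, s6, s7.
Union after reading y: {s2, s7}.
Now take the ϵ-closure:
From s2 via ϵ: add s4.
From s4 via ϵ: add s1, s3.
From s1 via ϵ: add s6.
From s6 via ϵ: add s5.
No new states can be added; the closed set is {s1, s2, s3, s4, s5, s6, s7}.

{s1, s2, s3, s4, s5, s6, s7}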